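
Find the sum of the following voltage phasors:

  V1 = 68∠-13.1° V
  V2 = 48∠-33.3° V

Step 1 — Convert each phasor to rectangular form:
  V1 = 68·(cos(-13.1°) + j·sin(-13.1°)) = 66.23 - j15.41 V
  V2 = 48·(cos(-33.3°) + j·sin(-33.3°)) = 40.12 - j26.35 V
Step 2 — Sum components: V_total = 106.3 - j41.77 V.
Step 3 — Convert to polar: |V_total| = 114.3 V, ∠V_total = -21.4°.

V_total = 114.3∠-21.4° V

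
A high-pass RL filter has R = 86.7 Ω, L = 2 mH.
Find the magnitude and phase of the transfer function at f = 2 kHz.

Step 1 — Angular frequency: ω = 2π·2000 = 1.257e+04 rad/s.
Step 2 — Transfer function: H(jω) = jωL/(R + jωL).
Step 3 — Numerator jωL = j·25.13; denominator R + jωL = 86.7 + j25.13.
Step 4 — H = 0.07752 + j0.2674.
Step 5 — Magnitude: |H| = 0.2784 (-11.1 dB); phase: φ = 73.8°.

|H| = 0.2784 (-11.1 dB), φ = 73.8°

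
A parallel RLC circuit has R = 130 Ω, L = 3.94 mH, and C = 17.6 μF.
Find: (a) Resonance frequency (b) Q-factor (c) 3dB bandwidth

Step 1 — Resonance: ω₀ = 1/√(LC) = 1/√(0.00394·1.76e-05) = 3797 rad/s.
Step 2 — f₀ = ω₀/(2π) = 604.4 Hz.
Step 3 — Parallel Q: Q = R/(ω₀L) = 130/(3797·0.00394) = 8.689.
Step 4 — Bandwidth: Δω = ω₀/Q = 437.1 rad/s; BW = Δω/(2π) = 69.56 Hz.

(a) f₀ = 604.4 Hz  (b) Q = 8.689  (c) BW = 69.56 Hz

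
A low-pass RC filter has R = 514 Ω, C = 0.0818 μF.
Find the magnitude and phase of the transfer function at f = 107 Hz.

Step 1 — Angular frequency: ω = 2π·107 = 672.3 rad/s.
Step 2 — Transfer function: H(jω) = 1/(1 + jωRC).
Step 3 — Denominator: 1 + jωRC = 1 + j·672.3·514·8.18e-08 = 1 + j0.02827.
Step 4 — H = 0.9992 - j0.02824.
Step 5 — Magnitude: |H| = 0.9996 (-0.0 dB); phase: φ = -1.6°.

|H| = 0.9996 (-0.0 dB), φ = -1.6°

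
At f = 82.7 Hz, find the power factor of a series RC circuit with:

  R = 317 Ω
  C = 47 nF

Step 1 — Angular frequency: ω = 2π·f = 2π·82.7 = 519.6 rad/s.
Step 2 — Component impedances:
  R: Z = R = 317 Ω
  C: Z = 1/(jωC) = -j/(ω·C) = 0 - j4.095e+04 Ω
Step 3 — Series combination: Z_total = R + C = 317 - j4.095e+04 Ω = 4.095e+04∠-89.6° Ω.
Step 4 — Power factor: PF = cos(φ) = Re(Z)/|Z| = 317/40948 = 0.007742.
Step 5 — Type: Im(Z) = -4.095e+04 ⇒ leading (phase φ = -89.6°).

PF = 0.007742 (leading, φ = -89.6°)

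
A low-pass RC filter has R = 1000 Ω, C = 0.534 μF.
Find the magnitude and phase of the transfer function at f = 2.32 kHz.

Step 1 — Angular frequency: ω = 2π·2320 = 1.458e+04 rad/s.
Step 2 — Transfer function: H(jω) = 1/(1 + jωRC).
Step 3 — Denominator: 1 + jωRC = 1 + j·1.458e+04·1000·5.34e-07 = 1 + j7.784.
Step 4 — H = 0.01624 - j0.1264.
Step 5 — Magnitude: |H| = 0.1274 (-17.9 dB); phase: φ = -82.7°.

|H| = 0.1274 (-17.9 dB), φ = -82.7°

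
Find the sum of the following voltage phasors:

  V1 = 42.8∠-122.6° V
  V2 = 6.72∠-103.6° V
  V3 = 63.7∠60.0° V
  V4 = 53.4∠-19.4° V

Step 1 — Convert each phasor to rectangular form:
  V1 = 42.8·(cos(-122.6°) + j·sin(-122.6°)) = -23.06 - j36.06 V
  V2 = 6.72·(cos(-103.6°) + j·sin(-103.6°)) = -1.58 - j6.532 V
  V3 = 63.7·(cos(60.0°) + j·sin(60.0°)) = 31.85 + j55.17 V
  V4 = 53.4·(cos(-19.4°) + j·sin(-19.4°)) = 50.37 - j17.74 V
Step 2 — Sum components: V_total = 57.58 - j5.16 V.
Step 3 — Convert to polar: |V_total| = 57.81 V, ∠V_total = -5.1°.

V_total = 57.81∠-5.1° V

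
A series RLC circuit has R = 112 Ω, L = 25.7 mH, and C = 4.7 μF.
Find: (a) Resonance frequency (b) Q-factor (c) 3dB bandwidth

Step 1 — Resonance: ω₀ = 1/√(LC) = 1/√(0.0257·4.7e-06) = 2877 rad/s.
Step 2 — f₀ = ω₀/(2π) = 457.9 Hz.
Step 3 — Series Q: Q = ω₀L/R = 2877·0.0257/112 = 0.6602.
Step 4 — Bandwidth: Δω = ω₀/Q = 4358 rad/s; BW = Δω/(2π) = 693.6 Hz.

(a) f₀ = 457.9 Hz  (b) Q = 0.6602  (c) BW = 693.6 Hz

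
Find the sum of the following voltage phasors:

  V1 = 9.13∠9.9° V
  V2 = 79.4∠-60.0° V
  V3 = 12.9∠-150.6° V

Step 1 — Convert each phasor to rectangular form:
  V1 = 9.13·(cos(9.9°) + j·sin(9.9°)) = 8.994 + j1.57 V
  V2 = 79.4·(cos(-60.0°) + j·sin(-60.0°)) = 39.7 - j68.76 V
  V3 = 12.9·(cos(-150.6°) + j·sin(-150.6°)) = -11.24 - j6.333 V
Step 2 — Sum components: V_total = 37.46 - j73.53 V.
Step 3 — Convert to polar: |V_total| = 82.52 V, ∠V_total = -63.0°.

V_total = 82.52∠-63.0° V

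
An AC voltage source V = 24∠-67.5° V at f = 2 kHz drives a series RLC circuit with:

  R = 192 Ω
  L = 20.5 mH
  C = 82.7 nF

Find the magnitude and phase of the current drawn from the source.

Step 1 — Angular frequency: ω = 2π·f = 2π·2000 = 1.257e+04 rad/s.
Step 2 — Component impedances:
  R: Z = R = 192 Ω
  L: Z = jωL = j·1.257e+04·0.0205 = 0 + j257.6 Ω
  C: Z = 1/(jωC) = -j/(ω·C) = 0 - j962.2 Ω
Step 3 — Series combination: Z_total = R + L + C = 192 - j704.6 Ω = 730.3∠-74.8° Ω.
Step 4 — Source phasor: V = 24∠-67.5° V = 9.184 - j22.17 V.
Step 5 — Ohm's law: I = V / Z_total = (9.184 - j22.17) / (192 - j704.6) = 0.0326 + j0.004152 A.
Step 6 — Convert to polar: |I| = 0.03286 A, ∠I = 7.3°.

I = 0.03286∠7.3° A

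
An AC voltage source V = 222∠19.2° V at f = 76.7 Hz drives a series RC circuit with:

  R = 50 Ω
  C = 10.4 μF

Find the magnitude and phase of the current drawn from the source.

Step 1 — Angular frequency: ω = 2π·f = 2π·76.7 = 481.9 rad/s.
Step 2 — Component impedances:
  R: Z = R = 50 Ω
  C: Z = 1/(jωC) = -j/(ω·C) = 0 - j199.5 Ω
Step 3 — Series combination: Z_total = R + C = 50 - j199.5 Ω = 205.7∠-75.9° Ω.
Step 4 — Source phasor: V = 222∠19.2° V = 209.7 + j73.01 V.
Step 5 — Ohm's law: I = V / Z_total = (209.7 + j73.01) / (50 - j199.5) = -0.09653 + j1.075 A.
Step 6 — Convert to polar: |I| = 1.079 A, ∠I = 95.1°.

I = 1.079∠95.1° A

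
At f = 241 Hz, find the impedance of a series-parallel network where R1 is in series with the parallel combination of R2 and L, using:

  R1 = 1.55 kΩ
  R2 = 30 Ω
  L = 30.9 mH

Step 1 — Angular frequency: ω = 2π·f = 2π·241 = 1514 rad/s.
Step 2 — Component impedances:
  R1: Z = R = 1550 Ω
  R2: Z = R = 30 Ω
  L: Z = jωL = j·1514·0.0309 = 0 + j46.79 Ω
Step 3 — Parallel branch: R2 || L = 1/(1/R2 + 1/L) = 21.26 + j13.63 Ω.
Step 4 — Series with R1: Z_total = R1 + (R2 || L) = 1571 + j13.63 Ω = 1571∠0.5° Ω.

Z = 1571 + j13.63 Ω = 1571∠0.5° Ω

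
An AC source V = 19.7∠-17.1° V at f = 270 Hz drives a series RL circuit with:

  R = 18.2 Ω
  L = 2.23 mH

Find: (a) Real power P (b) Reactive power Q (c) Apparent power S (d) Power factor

Step 1 — Angular frequency: ω = 2π·f = 2π·270 = 1696 rad/s.
Step 2 — Component impedances:
  R: Z = R = 18.2 Ω
  L: Z = jωL = j·1696·0.00223 = 0 + j3.783 Ω
Step 3 — Series combination: Z_total = R + L = 18.2 + j3.783 Ω = 18.59∠11.7° Ω.
Step 4 — Source phasor: V = 19.7∠-17.1° V = 18.83 - j5.793 V.
Step 5 — Current: I = V / Z = 0.9283 - j0.5112 A = 1.06∠-28.8° A.
Step 6 — Complex power: S = V·I* = 20.44 + j4.249 VA.
Step 7 — Real power: P = Re(S) = 20.44 W.
Step 8 — Reactive power: Q = Im(S) = 4.249 VAR.
Step 9 — Apparent power: |S| = 20.88 VA.
Step 10 — Power factor: PF = P/|S| = 0.9791 (lagging).

(a) P = 20.44 W  (b) Q = 4.249 VAR  (c) S = 20.88 VA  (d) PF = 0.9791 (lagging)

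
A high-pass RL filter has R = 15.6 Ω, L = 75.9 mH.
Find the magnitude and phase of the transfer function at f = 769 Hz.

Step 1 — Angular frequency: ω = 2π·769 = 4832 rad/s.
Step 2 — Transfer function: H(jω) = jωL/(R + jωL).
Step 3 — Numerator jωL = j·366.7; denominator R + jωL = 15.6 + j366.7.
Step 4 — H = 0.9982 + j0.04246.
Step 5 — Magnitude: |H| = 0.9991 (-0.0 dB); phase: φ = 2.4°.

|H| = 0.9991 (-0.0 dB), φ = 2.4°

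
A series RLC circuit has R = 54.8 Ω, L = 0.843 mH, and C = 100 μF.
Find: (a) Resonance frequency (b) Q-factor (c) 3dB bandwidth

Step 1 — Resonance: ω₀ = 1/√(LC) = 1/√(0.000843·0.0001) = 3444 rad/s.
Step 2 — f₀ = ω₀/(2π) = 548.2 Hz.
Step 3 — Series Q: Q = ω₀L/R = 3444·0.000843/54.8 = 0.05298.
Step 4 — Bandwidth: Δω = ω₀/Q = 6.501e+04 rad/s; BW = Δω/(2π) = 1.035e+04 Hz.

(a) f₀ = 548.2 Hz  (b) Q = 0.05298  (c) BW = 1.035e+04 Hz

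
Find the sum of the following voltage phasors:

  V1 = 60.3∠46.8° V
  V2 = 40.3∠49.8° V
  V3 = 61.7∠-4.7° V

Step 1 — Convert each phasor to rectangular form:
  V1 = 60.3·(cos(46.8°) + j·sin(46.8°)) = 41.28 + j43.96 V
  V2 = 40.3·(cos(49.8°) + j·sin(49.8°)) = 26.01 + j30.78 V
  V3 = 61.7·(cos(-4.7°) + j·sin(-4.7°)) = 61.49 - j5.056 V
Step 2 — Sum components: V_total = 128.8 + j69.68 V.
Step 3 — Convert to polar: |V_total| = 146.4 V, ∠V_total = 28.4°.

V_total = 146.4∠28.4° V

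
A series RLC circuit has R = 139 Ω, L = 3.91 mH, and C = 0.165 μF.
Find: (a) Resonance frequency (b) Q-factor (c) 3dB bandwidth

Step 1 — Resonance: ω₀ = 1/√(LC) = 1/√(0.00391·1.65e-07) = 3.937e+04 rad/s.
Step 2 — f₀ = ω₀/(2π) = 6266 Hz.
Step 3 — Series Q: Q = ω₀L/R = 3.937e+04·0.00391/139 = 1.107.
Step 4 — Bandwidth: Δω = ω₀/Q = 3.555e+04 rad/s; BW = Δω/(2π) = 5658 Hz.

(a) f₀ = 6266 Hz  (b) Q = 1.107  (c) BW = 5658 Hz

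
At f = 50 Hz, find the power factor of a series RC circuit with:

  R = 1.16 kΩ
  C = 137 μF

Step 1 — Angular frequency: ω = 2π·f = 2π·50 = 314.2 rad/s.
Step 2 — Component impedances:
  R: Z = R = 1160 Ω
  C: Z = 1/(jωC) = -j/(ω·C) = 0 - j23.23 Ω
Step 3 — Series combination: Z_total = R + C = 1160 - j23.23 Ω = 1160∠-1.1° Ω.
Step 4 — Power factor: PF = cos(φ) = Re(Z)/|Z| = 1160/1160.2 = 0.9998.
Step 5 — Type: Im(Z) = -23.23 ⇒ leading (phase φ = -1.1°).

PF = 0.9998 (leading, φ = -1.1°)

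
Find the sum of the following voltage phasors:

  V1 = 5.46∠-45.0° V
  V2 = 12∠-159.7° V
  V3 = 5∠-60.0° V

Step 1 — Convert each phasor to rectangular form:
  V1 = 5.46·(cos(-45.0°) + j·sin(-45.0°)) = 3.861 - j3.861 V
  V2 = 12·(cos(-159.7°) + j·sin(-159.7°)) = -11.25 - j4.163 V
  V3 = 5·(cos(-60.0°) + j·sin(-60.0°)) = 2.5 - j4.33 V
Step 2 — Sum components: V_total = -4.894 - j12.35 V.
Step 3 — Convert to polar: |V_total| = 13.29 V, ∠V_total = -111.6°.

V_total = 13.29∠-111.6° V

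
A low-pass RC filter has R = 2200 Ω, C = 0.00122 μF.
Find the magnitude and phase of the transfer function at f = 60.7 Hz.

Step 1 — Angular frequency: ω = 2π·60.7 = 381.4 rad/s.
Step 2 — Transfer function: H(jω) = 1/(1 + jωRC).
Step 3 — Denominator: 1 + jωRC = 1 + j·381.4·2200·1.22e-09 = 1 + j0.001024.
Step 4 — H = 1 - j0.001024.
Step 5 — Magnitude: |H| = 1 (-0.0 dB); phase: φ = -0.1°.

|H| = 1 (-0.0 dB), φ = -0.1°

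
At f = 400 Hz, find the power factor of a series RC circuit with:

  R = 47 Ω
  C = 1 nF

Step 1 — Angular frequency: ω = 2π·f = 2π·400 = 2513 rad/s.
Step 2 — Component impedances:
  R: Z = R = 47 Ω
  C: Z = 1/(jωC) = -j/(ω·C) = 0 - j3.979e+05 Ω
Step 3 — Series combination: Z_total = R + C = 47 - j3.979e+05 Ω = 3.979e+05∠-90.0° Ω.
Step 4 — Power factor: PF = cos(φ) = Re(Z)/|Z| = 47/3.979e+05 = 0.0001181.
Step 5 — Type: Im(Z) = -3.979e+05 ⇒ leading (phase φ = -90.0°).

PF = 0.0001181 (leading, φ = -90.0°)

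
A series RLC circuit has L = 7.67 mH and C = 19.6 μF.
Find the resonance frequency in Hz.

Step 1 — Resonance condition Im(Z)=0 gives ω₀ = 1/√(LC).
Step 2 — ω₀ = 1/√(0.00767·1.96e-05) = 2579 rad/s.
Step 3 — f₀ = ω₀/(2π) = 410.5 Hz.

f₀ = 410.5 Hz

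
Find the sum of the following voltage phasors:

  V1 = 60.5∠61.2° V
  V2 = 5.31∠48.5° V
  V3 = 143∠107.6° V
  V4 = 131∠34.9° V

Step 1 — Convert each phasor to rectangular form:
  V1 = 60.5·(cos(61.2°) + j·sin(61.2°)) = 29.15 + j53.02 V
  V2 = 5.31·(cos(48.5°) + j·sin(48.5°)) = 3.519 + j3.977 V
  V3 = 143·(cos(107.6°) + j·sin(107.6°)) = -43.24 + j136.3 V
  V4 = 131·(cos(34.9°) + j·sin(34.9°)) = 107.4 + j74.95 V
Step 2 — Sum components: V_total = 96.87 + j268.3 V.
Step 3 — Convert to polar: |V_total| = 285.2 V, ∠V_total = 70.1°.

V_total = 285.2∠70.1° V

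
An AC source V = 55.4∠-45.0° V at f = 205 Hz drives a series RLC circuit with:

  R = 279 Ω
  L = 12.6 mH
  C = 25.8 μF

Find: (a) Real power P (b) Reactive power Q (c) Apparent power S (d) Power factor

Step 1 — Angular frequency: ω = 2π·f = 2π·205 = 1288 rad/s.
Step 2 — Component impedances:
  R: Z = R = 279 Ω
  L: Z = jωL = j·1288·0.0126 = 0 + j16.23 Ω
  C: Z = 1/(jωC) = -j/(ω·C) = 0 - j30.09 Ω
Step 3 — Series combination: Z_total = R + L + C = 279 - j13.86 Ω = 279.3∠-2.8° Ω.
Step 4 — Source phasor: V = 55.4∠-45.0° V = 39.17 - j39.17 V.
Step 5 — Current: I = V / Z = 0.147 - j0.1331 A = 0.1983∠-42.2° A.
Step 6 — Complex power: S = V·I* = 10.97 - j0.5452 VA.
Step 7 — Real power: P = Re(S) = 10.97 W.
Step 8 — Reactive power: Q = Im(S) = -0.5452 VAR.
Step 9 — Apparent power: |S| = 10.99 VA.
Step 10 — Power factor: PF = P/|S| = 0.9988 (leading).

(a) P = 10.97 W  (b) Q = -0.5452 VAR  (c) S = 10.99 VA  (d) PF = 0.9988 (leading)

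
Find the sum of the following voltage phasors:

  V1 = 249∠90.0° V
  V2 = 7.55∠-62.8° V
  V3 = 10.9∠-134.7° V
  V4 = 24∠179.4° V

Step 1 — Convert each phasor to rectangular form:
  V1 = 249·(cos(90.0°) + j·sin(90.0°)) = 0 + j249 V
  V2 = 7.55·(cos(-62.8°) + j·sin(-62.8°)) = 3.451 - j6.715 V
  V3 = 10.9·(cos(-134.7°) + j·sin(-134.7°)) = -7.667 - j7.748 V
  V4 = 24·(cos(179.4°) + j·sin(179.4°)) = -24 + j0.2513 V
Step 2 — Sum components: V_total = -28.21 + j234.8 V.
Step 3 — Convert to polar: |V_total| = 236.5 V, ∠V_total = 96.9°.

V_total = 236.5∠96.9° V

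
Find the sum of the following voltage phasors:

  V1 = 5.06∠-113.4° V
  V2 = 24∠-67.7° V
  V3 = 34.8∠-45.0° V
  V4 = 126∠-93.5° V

Step 1 — Convert each phasor to rectangular form:
  V1 = 5.06·(cos(-113.4°) + j·sin(-113.4°)) = -2.01 - j4.644 V
  V2 = 24·(cos(-67.7°) + j·sin(-67.7°)) = 9.107 - j22.21 V
  V3 = 34.8·(cos(-45.0°) + j·sin(-45.0°)) = 24.61 - j24.61 V
  V4 = 126·(cos(-93.5°) + j·sin(-93.5°)) = -7.692 - j125.8 V
Step 2 — Sum components: V_total = 24.01 - j177.2 V.
Step 3 — Convert to polar: |V_total| = 178.8 V, ∠V_total = -82.3°.

V_total = 178.8∠-82.3° V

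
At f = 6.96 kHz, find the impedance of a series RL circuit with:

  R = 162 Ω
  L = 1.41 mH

Step 1 — Angular frequency: ω = 2π·f = 2π·6960 = 4.373e+04 rad/s.
Step 2 — Component impedances:
  R: Z = R = 162 Ω
  L: Z = jωL = j·4.373e+04·0.00141 = 0 + j61.66 Ω
Step 3 — Series combination: Z_total = R + L = 162 + j61.66 Ω = 173.3∠20.8° Ω.

Z = 162 + j61.66 Ω = 173.3∠20.8° Ω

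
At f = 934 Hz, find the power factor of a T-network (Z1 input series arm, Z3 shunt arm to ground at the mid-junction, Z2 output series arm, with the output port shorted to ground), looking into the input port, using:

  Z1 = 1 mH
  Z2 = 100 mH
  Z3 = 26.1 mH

Step 1 — Angular frequency: ω = 2π·f = 2π·934 = 5868 rad/s.
Step 2 — Component impedances:
  Z1: Z = jωL = j·5868·0.001 = 0 + j5.868 Ω
  Z2: Z = jωL = j·5868·0.1 = 0 + j586.8 Ω
  Z3: Z = jωL = j·5868·0.0261 = 0 + j153.2 Ω
Step 3 — With the output port shorted to ground, the output series arm Z2 runs from the junction to ground; the shunt arm Z3 also runs from the junction to ground. They appear in parallel: Z3 || Z2 = 0 + j121.5 Ω.
Step 4 — Series with input arm Z1: Z_in = Z1 + (Z3 || Z2) = 0 + j127.3 Ω = 127.3∠90.0° Ω.
Step 5 — Power factor: PF = cos(φ) = Re(Z)/|Z| = 0/127.3 = 0.
Step 6 — Type: Im(Z) = 127.3 ⇒ lagging (phase φ = 90.0°).

PF = 0 (lagging, φ = 90.0°)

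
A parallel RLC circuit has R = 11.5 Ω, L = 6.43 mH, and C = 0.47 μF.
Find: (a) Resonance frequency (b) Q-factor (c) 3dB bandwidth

Step 1 — Resonance: ω₀ = 1/√(LC) = 1/√(0.00643·4.7e-07) = 1.819e+04 rad/s.
Step 2 — f₀ = ω₀/(2π) = 2895 Hz.
Step 3 — Parallel Q: Q = R/(ω₀L) = 11.5/(1.819e+04·0.00643) = 0.09832.
Step 4 — Bandwidth: Δω = ω₀/Q = 1.85e+05 rad/s; BW = Δω/(2π) = 2.945e+04 Hz.

(a) f₀ = 2895 Hz  (b) Q = 0.09832  (c) BW = 2.945e+04 Hz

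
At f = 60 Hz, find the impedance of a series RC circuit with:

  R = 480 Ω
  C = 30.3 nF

Step 1 — Angular frequency: ω = 2π·f = 2π·60 = 377 rad/s.
Step 2 — Component impedances:
  R: Z = R = 480 Ω
  C: Z = 1/(jωC) = -j/(ω·C) = 0 - j8.754e+04 Ω
Step 3 — Series combination: Z_total = R + C = 480 - j8.754e+04 Ω = 8.755e+04∠-89.7° Ω.

Z = 480 - j8.754e+04 Ω = 8.755e+04∠-89.7° Ω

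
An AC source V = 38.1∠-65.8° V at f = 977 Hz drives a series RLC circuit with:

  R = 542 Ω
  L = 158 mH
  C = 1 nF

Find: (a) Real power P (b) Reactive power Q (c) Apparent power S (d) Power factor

Step 1 — Angular frequency: ω = 2π·f = 2π·977 = 6139 rad/s.
Step 2 — Component impedances:
  R: Z = R = 542 Ω
  L: Z = jωL = j·6139·0.158 = 0 + j969.9 Ω
  C: Z = 1/(jωC) = -j/(ω·C) = 0 - j1.629e+05 Ω
Step 3 — Series combination: Z_total = R + L + C = 542 - j1.619e+05 Ω = 1.619e+05∠-89.8° Ω.
Step 4 — Source phasor: V = 38.1∠-65.8° V = 15.62 - j34.75 V.
Step 5 — Current: I = V / Z = 0.0002149 + j9.573e-05 A = 0.0002353∠24.0° A.
Step 6 — Complex power: S = V·I* = 3e-05 - j0.008964 VA.
Step 7 — Real power: P = Re(S) = 3e-05 W.
Step 8 — Reactive power: Q = Im(S) = -0.008964 VAR.
Step 9 — Apparent power: |S| = 0.008964 VA.
Step 10 — Power factor: PF = P/|S| = 0.003347 (leading).

(a) P = 3e-05 W  (b) Q = -0.008964 VAR  (c) S = 0.008964 VA  (d) PF = 0.003347 (leading)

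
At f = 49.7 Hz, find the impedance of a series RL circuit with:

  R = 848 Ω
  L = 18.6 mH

Step 1 — Angular frequency: ω = 2π·f = 2π·49.7 = 312.3 rad/s.
Step 2 — Component impedances:
  R: Z = R = 848 Ω
  L: Z = jωL = j·312.3·0.0186 = 0 + j5.808 Ω
Step 3 — Series combination: Z_total = R + L = 848 + j5.808 Ω = 848∠0.4° Ω.

Z = 848 + j5.808 Ω = 848∠0.4° Ω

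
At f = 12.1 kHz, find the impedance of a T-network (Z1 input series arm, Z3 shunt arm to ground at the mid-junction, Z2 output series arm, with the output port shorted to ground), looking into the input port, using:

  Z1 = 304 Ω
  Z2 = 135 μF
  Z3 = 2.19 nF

Step 1 — Angular frequency: ω = 2π·f = 2π·1.21e+04 = 7.603e+04 rad/s.
Step 2 — Component impedances:
  Z1: Z = R = 304 Ω
  Z2: Z = 1/(jωC) = -j/(ω·C) = 0 - j0.09743 Ω
  Z3: Z = 1/(jωC) = -j/(ω·C) = 0 - j6006 Ω
Step 3 — With the output port shorted to ground, the output series arm Z2 runs from the junction to ground; the shunt arm Z3 also runs from the junction to ground. They appear in parallel: Z3 || Z2 = 0 - j0.09743 Ω.
Step 4 — Series with input arm Z1: Z_in = Z1 + (Z3 || Z2) = 304 - j0.09743 Ω = 304∠-0.0° Ω.

Z = 304 - j0.09743 Ω = 304∠-0.0° Ω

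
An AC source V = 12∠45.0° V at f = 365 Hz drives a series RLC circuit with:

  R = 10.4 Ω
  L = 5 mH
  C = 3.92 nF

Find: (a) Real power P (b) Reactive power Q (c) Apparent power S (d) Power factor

Step 1 — Angular frequency: ω = 2π·f = 2π·365 = 2293 rad/s.
Step 2 — Component impedances:
  R: Z = R = 10.4 Ω
  L: Z = jωL = j·2293·0.005 = 0 + j11.47 Ω
  C: Z = 1/(jωC) = -j/(ω·C) = 0 - j1.112e+05 Ω
Step 3 — Series combination: Z_total = R + L + C = 10.4 - j1.112e+05 Ω = 1.112e+05∠-90.0° Ω.
Step 4 — Source phasor: V = 12∠45.0° V = 8.485 + j8.485 V.
Step 5 — Current: I = V / Z = -7.628e-05 + j7.63e-05 A = 0.0001079∠135.0° A.
Step 6 — Complex power: S = V·I* = 1.211e-07 - j0.001295 VA.
Step 7 — Real power: P = Re(S) = 1.211e-07 W.
Step 8 — Reactive power: Q = Im(S) = -0.001295 VAR.
Step 9 — Apparent power: |S| = 0.001295 VA.
Step 10 — Power factor: PF = P/|S| = 9.351e-05 (leading).

(a) P = 1.211e-07 W  (b) Q = -0.001295 VAR  (c) S = 0.001295 VA  (d) PF = 9.351e-05 (leading)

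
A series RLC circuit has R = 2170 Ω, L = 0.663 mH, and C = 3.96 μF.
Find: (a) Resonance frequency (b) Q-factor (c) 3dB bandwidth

Step 1 — Resonance: ω₀ = 1/√(LC) = 1/√(0.000663·3.96e-06) = 1.952e+04 rad/s.
Step 2 — f₀ = ω₀/(2π) = 3106 Hz.
Step 3 — Series Q: Q = ω₀L/R = 1.952e+04·0.000663/2170 = 0.005963.
Step 4 — Bandwidth: Δω = ω₀/Q = 3.273e+06 rad/s; BW = Δω/(2π) = 5.209e+05 Hz.

(a) f₀ = 3106 Hz  (b) Q = 0.005963  (c) BW = 5.209e+05 Hz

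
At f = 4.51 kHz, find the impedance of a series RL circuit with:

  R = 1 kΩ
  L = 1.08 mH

Step 1 — Angular frequency: ω = 2π·f = 2π·4510 = 2.834e+04 rad/s.
Step 2 — Component impedances:
  R: Z = R = 1000 Ω
  L: Z = jωL = j·2.834e+04·0.00108 = 0 + j30.6 Ω
Step 3 — Series combination: Z_total = R + L = 1000 + j30.6 Ω = 1000∠1.8° Ω.

Z = 1000 + j30.6 Ω = 1000∠1.8° Ω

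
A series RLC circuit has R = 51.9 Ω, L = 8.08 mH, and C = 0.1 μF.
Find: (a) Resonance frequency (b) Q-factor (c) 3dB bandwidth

Step 1 — Resonance: ω₀ = 1/√(LC) = 1/√(0.00808·1e-07) = 3.518e+04 rad/s.
Step 2 — f₀ = ω₀/(2π) = 5599 Hz.
Step 3 — Series Q: Q = ω₀L/R = 3.518e+04·0.00808/51.9 = 5.477.
Step 4 — Bandwidth: Δω = ω₀/Q = 6423 rad/s; BW = Δω/(2π) = 1022 Hz.

(a) f₀ = 5599 Hz  (b) Q = 5.477  (c) BW = 1022 Hz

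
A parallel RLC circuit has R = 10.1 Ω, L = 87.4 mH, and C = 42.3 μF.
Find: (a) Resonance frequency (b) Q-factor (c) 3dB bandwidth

Step 1 — Resonance: ω₀ = 1/√(LC) = 1/√(0.0874·4.23e-05) = 520.1 rad/s.
Step 2 — f₀ = ω₀/(2π) = 82.77 Hz.
Step 3 — Parallel Q: Q = R/(ω₀L) = 10.1/(520.1·0.0874) = 0.2222.
Step 4 — Bandwidth: Δω = ω₀/Q = 2341 rad/s; BW = Δω/(2π) = 372.5 Hz.

(a) f₀ = 82.77 Hz  (b) Q = 0.2222  (c) BW = 372.5 Hz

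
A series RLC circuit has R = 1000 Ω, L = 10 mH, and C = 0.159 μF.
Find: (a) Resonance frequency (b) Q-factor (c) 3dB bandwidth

Step 1 — Resonance: ω₀ = 1/√(LC) = 1/√(0.01·1.59e-07) = 2.508e+04 rad/s.
Step 2 — f₀ = ω₀/(2π) = 3991 Hz.
Step 3 — Series Q: Q = ω₀L/R = 2.508e+04·0.01/1000 = 0.2508.
Step 4 — Bandwidth: Δω = ω₀/Q = 1e+05 rad/s; BW = Δω/(2π) = 1.592e+04 Hz.

(a) f₀ = 3991 Hz  (b) Q = 0.2508  (c) BW = 1.592e+04 Hz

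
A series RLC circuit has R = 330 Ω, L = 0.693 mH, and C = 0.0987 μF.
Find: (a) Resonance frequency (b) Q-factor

Step 1 — Resonance condition Im(Z)=0 gives ω₀ = 1/√(LC).
Step 2 — ω₀ = 1/√(0.000693·9.87e-08) = 1.209e+05 rad/s.
Step 3 — f₀ = ω₀/(2π) = 1.924e+04 Hz.
Step 4 — Series Q: Q = ω₀L/R = 1.209e+05·0.000693/330 = 0.2539.

(a) f₀ = 1.924e+04 Hz  (b) Q = 0.2539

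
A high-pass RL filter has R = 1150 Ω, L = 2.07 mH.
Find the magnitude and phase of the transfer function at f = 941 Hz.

Step 1 — Angular frequency: ω = 2π·941 = 5912 rad/s.
Step 2 — Transfer function: H(jω) = jωL/(R + jωL).
Step 3 — Numerator jωL = j·12.24; denominator R + jωL = 1150 + j12.24.
Step 4 — H = 0.0001132 + j0.01064.
Step 5 — Magnitude: |H| = 0.01064 (-39.5 dB); phase: φ = 89.4°.

|H| = 0.01064 (-39.5 dB), φ = 89.4°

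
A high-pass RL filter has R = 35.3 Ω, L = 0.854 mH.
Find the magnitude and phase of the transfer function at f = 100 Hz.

Step 1 — Angular frequency: ω = 2π·100 = 628.3 rad/s.
Step 2 — Transfer function: H(jω) = jωL/(R + jωL).
Step 3 — Numerator jωL = j·0.5366; denominator R + jωL = 35.3 + j0.5366.
Step 4 — H = 0.000231 + j0.0152.
Step 5 — Magnitude: |H| = 0.0152 (-36.4 dB); phase: φ = 89.1°.

|H| = 0.0152 (-36.4 dB), φ = 89.1°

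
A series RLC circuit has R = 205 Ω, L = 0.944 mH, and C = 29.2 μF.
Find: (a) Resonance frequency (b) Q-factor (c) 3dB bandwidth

Step 1 — Resonance condition Im(Z)=0 gives ω₀ = 1/√(LC).
Step 2 — ω₀ = 1/√(0.000944·2.92e-05) = 6023 rad/s.
Step 3 — f₀ = ω₀/(2π) = 958.6 Hz.
Step 4 — Series Q: Q = ω₀L/R = 6023·0.000944/205 = 0.02774.
Step 5 — 3dB bandwidth: Δω = ω₀/Q = 2.172e+05 rad/s; BW = Δω/(2π) = 3.456e+04 Hz.

(a) f₀ = 958.6 Hz  (b) Q = 0.02774  (c) BW = 3.456e+04 Hz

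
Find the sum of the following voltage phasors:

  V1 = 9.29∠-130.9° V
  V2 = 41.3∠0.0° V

Step 1 — Convert each phasor to rectangular form:
  V1 = 9.29·(cos(-130.9°) + j·sin(-130.9°)) = -6.083 - j7.022 V
  V2 = 41.3·(cos(0.0°) + j·sin(0.0°)) = 41.3 V
Step 2 — Sum components: V_total = 35.22 - j7.022 V.
Step 3 — Convert to polar: |V_total| = 35.91 V, ∠V_total = -11.3°.

V_total = 35.91∠-11.3° V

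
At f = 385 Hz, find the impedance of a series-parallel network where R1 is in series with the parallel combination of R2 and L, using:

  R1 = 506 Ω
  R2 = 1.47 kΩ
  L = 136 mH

Step 1 — Angular frequency: ω = 2π·f = 2π·385 = 2419 rad/s.
Step 2 — Component impedances:
  R1: Z = R = 506 Ω
  R2: Z = R = 1470 Ω
  L: Z = jωL = j·2419·0.136 = 0 + j329 Ω
Step 3 — Parallel branch: R2 || L = 1/(1/R2 + 1/L) = 70.12 + j313.3 Ω.
Step 4 — Series with R1: Z_total = R1 + (R2 || L) = 576.1 + j313.3 Ω = 655.8∠28.5° Ω.

Z = 576.1 + j313.3 Ω = 655.8∠28.5° Ω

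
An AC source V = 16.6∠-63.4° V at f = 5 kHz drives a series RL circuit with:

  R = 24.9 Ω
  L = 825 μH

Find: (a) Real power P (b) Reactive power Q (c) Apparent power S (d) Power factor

Step 1 — Angular frequency: ω = 2π·f = 2π·5000 = 3.142e+04 rad/s.
Step 2 — Component impedances:
  R: Z = R = 24.9 Ω
  L: Z = jωL = j·3.142e+04·0.000825 = 0 + j25.92 Ω
Step 3 — Series combination: Z_total = R + L = 24.9 + j25.92 Ω = 35.94∠46.1° Ω.
Step 4 — Source phasor: V = 16.6∠-63.4° V = 7.433 - j14.84 V.
Step 5 — Current: I = V / Z = -0.1545 - j0.4352 A = 0.4619∠-109.5° A.
Step 6 — Complex power: S = V·I* = 5.312 + j5.529 VA.
Step 7 — Real power: P = Re(S) = 5.312 W.
Step 8 — Reactive power: Q = Im(S) = 5.529 VAR.
Step 9 — Apparent power: |S| = 7.667 VA.
Step 10 — Power factor: PF = P/|S| = 0.6928 (lagging).

(a) P = 5.312 W  (b) Q = 5.529 VAR  (c) S = 7.667 VA  (d) PF = 0.6928 (lagging)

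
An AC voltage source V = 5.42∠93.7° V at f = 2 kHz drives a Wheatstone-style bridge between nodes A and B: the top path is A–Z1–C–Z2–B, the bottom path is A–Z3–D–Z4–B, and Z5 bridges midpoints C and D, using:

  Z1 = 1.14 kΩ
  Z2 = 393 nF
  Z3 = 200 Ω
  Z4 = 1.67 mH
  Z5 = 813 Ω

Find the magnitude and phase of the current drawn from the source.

Step 1 — Angular frequency: ω = 2π·f = 2π·2000 = 1.257e+04 rad/s.
Step 2 — Component impedances:
  Z1: Z = R = 1140 Ω
  Z2: Z = 1/(jωC) = -j/(ω·C) = 0 - j202.5 Ω
  Z3: Z = R = 200 Ω
  Z4: Z = jωL = j·1.257e+04·0.00167 = 0 + j20.99 Ω
  Z5: Z = R = 813 Ω
Step 3 — Bridge requires nodal analysis (the Z5 bridge couples midpoints C and D, so the two paths cannot be reduced to a simple series/parallel combination). Setting node B to ground and injecting 1 A at node A, the 3-node admittance system at A, C, D solves to V_A = Z_AB = 174.2 + j12.13 Ω = 174.6∠4.0° Ω.
Step 4 — Source phasor: V = 5.42∠93.7° V = -0.3498 + j5.409 V.
Step 5 — Ohm's law: I = V / Z_total = (-0.3498 + j5.409) / (174.2 + j12.13) = 0.0001534 + j0.03104 A.
Step 6 — Convert to polar: |I| = 0.03104 A, ∠I = 89.7°.

I = 0.03104∠89.7° A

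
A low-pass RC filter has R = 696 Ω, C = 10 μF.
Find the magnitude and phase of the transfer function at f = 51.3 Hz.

Step 1 — Angular frequency: ω = 2π·51.3 = 322.3 rad/s.
Step 2 — Transfer function: H(jω) = 1/(1 + jωRC).
Step 3 — Denominator: 1 + jωRC = 1 + j·322.3·696·1e-05 = 1 + j2.243.
Step 4 — H = 0.1658 - j0.3719.
Step 5 — Magnitude: |H| = 0.4071 (-7.8 dB); phase: φ = -66.0°.

|H| = 0.4071 (-7.8 dB), φ = -66.0°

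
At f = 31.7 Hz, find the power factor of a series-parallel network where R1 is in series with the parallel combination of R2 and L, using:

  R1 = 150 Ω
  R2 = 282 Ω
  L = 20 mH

Step 1 — Angular frequency: ω = 2π·f = 2π·31.7 = 199.2 rad/s.
Step 2 — Component impedances:
  R1: Z = R = 150 Ω
  R2: Z = R = 282 Ω
  L: Z = jωL = j·199.2·0.02 = 0 + j3.984 Ω
Step 3 — Parallel branch: R2 || L = 1/(1/R2 + 1/L) = 0.05626 + j3.983 Ω.
Step 4 — Series with R1: Z_total = R1 + (R2 || L) = 150.1 + j3.983 Ω = 150.1∠1.5° Ω.
Step 5 — Power factor: PF = cos(φ) = Re(Z)/|Z| = 150.056/150.109 = 0.9996.
Step 6 — Type: Im(Z) = 3.983 ⇒ lagging (phase φ = 1.5°).

PF = 0.9996 (lagging, φ = 1.5°)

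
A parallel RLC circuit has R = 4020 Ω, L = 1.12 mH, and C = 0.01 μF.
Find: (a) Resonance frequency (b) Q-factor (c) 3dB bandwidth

Step 1 — Resonance: ω₀ = 1/√(LC) = 1/√(0.00112·1e-08) = 2.988e+05 rad/s.
Step 2 — f₀ = ω₀/(2π) = 4.756e+04 Hz.
Step 3 — Parallel Q: Q = R/(ω₀L) = 4020/(2.988e+05·0.00112) = 12.01.
Step 4 — Bandwidth: Δω = ω₀/Q = 2.488e+04 rad/s; BW = Δω/(2π) = 3959 Hz.

(a) f₀ = 4.756e+04 Hz  (b) Q = 12.01  (c) BW = 3959 Hz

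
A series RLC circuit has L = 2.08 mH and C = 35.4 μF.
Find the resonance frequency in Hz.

Step 1 — Resonance condition Im(Z)=0 gives ω₀ = 1/√(LC).
Step 2 — ω₀ = 1/√(0.00208·3.54e-05) = 3685 rad/s.
Step 3 — f₀ = ω₀/(2π) = 586.5 Hz.

f₀ = 586.5 Hz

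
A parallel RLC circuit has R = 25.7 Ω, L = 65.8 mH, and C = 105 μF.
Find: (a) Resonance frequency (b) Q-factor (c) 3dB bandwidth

Step 1 — Resonance: ω₀ = 1/√(LC) = 1/√(0.0658·0.000105) = 380.4 rad/s.
Step 2 — f₀ = ω₀/(2π) = 60.55 Hz.
Step 3 — Parallel Q: Q = R/(ω₀L) = 25.7/(380.4·0.0658) = 1.027.
Step 4 — Bandwidth: Δω = ω₀/Q = 370.6 rad/s; BW = Δω/(2π) = 58.98 Hz.

(a) f₀ = 60.55 Hz  (b) Q = 1.027  (c) BW = 58.98 Hz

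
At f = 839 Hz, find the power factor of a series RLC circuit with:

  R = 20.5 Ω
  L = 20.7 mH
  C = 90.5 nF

Step 1 — Angular frequency: ω = 2π·f = 2π·839 = 5272 rad/s.
Step 2 — Component impedances:
  R: Z = R = 20.5 Ω
  L: Z = jωL = j·5272·0.0207 = 0 + j109.1 Ω
  C: Z = 1/(jωC) = -j/(ω·C) = 0 - j2096 Ω
Step 3 — Series combination: Z_total = R + L + C = 20.5 - j1987 Ω = 1987∠-89.4° Ω.
Step 4 — Power factor: PF = cos(φ) = Re(Z)/|Z| = 20.5/1987 = 0.01032.
Step 5 — Type: Im(Z) = -1987 ⇒ leading (phase φ = -89.4°).

PF = 0.01032 (leading, φ = -89.4°)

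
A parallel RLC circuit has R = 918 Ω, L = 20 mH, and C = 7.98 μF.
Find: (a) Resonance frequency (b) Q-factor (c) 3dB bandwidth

Step 1 — Resonance: ω₀ = 1/√(LC) = 1/√(0.02·7.98e-06) = 2503 rad/s.
Step 2 — f₀ = ω₀/(2π) = 398.4 Hz.
Step 3 — Parallel Q: Q = R/(ω₀L) = 918/(2503·0.02) = 18.34.
Step 4 — Bandwidth: Δω = ω₀/Q = 136.5 rad/s; BW = Δω/(2π) = 21.73 Hz.

(a) f₀ = 398.4 Hz  (b) Q = 18.34  (c) BW = 21.73 Hz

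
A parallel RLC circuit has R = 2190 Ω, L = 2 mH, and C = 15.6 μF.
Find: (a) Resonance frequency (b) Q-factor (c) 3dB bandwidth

Step 1 — Resonance: ω₀ = 1/√(LC) = 1/√(0.002·1.56e-05) = 5661 rad/s.
Step 2 — f₀ = ω₀/(2π) = 901 Hz.
Step 3 — Parallel Q: Q = R/(ω₀L) = 2190/(5661·0.002) = 193.4.
Step 4 — Bandwidth: Δω = ω₀/Q = 29.27 rad/s; BW = Δω/(2π) = 4.659 Hz.

(a) f₀ = 901 Hz  (b) Q = 193.4  (c) BW = 4.659 Hz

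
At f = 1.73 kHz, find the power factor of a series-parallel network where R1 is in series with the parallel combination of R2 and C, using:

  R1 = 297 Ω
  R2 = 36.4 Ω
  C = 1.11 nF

Step 1 — Angular frequency: ω = 2π·f = 2π·1730 = 1.087e+04 rad/s.
Step 2 — Component impedances:
  R1: Z = R = 297 Ω
  R2: Z = R = 36.4 Ω
  C: Z = 1/(jωC) = -j/(ω·C) = 0 - j8.288e+04 Ω
Step 3 — Parallel branch: R2 || C = 1/(1/R2 + 1/C) = 36.4 - j0.01599 Ω.
Step 4 — Series with R1: Z_total = R1 + (R2 || C) = 333.4 - j0.01599 Ω = 333.4∠-0.0° Ω.
Step 5 — Power factor: PF = cos(φ) = Re(Z)/|Z| = 333.4/333.4 = 1.
Step 6 — Type: Im(Z) = -0.01599 ⇒ leading (phase φ = -0.0°).

PF = 1 (leading, φ = -0.0°)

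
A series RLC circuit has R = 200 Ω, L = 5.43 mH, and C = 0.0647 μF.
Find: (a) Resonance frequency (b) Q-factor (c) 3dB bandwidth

Step 1 — Resonance condition Im(Z)=0 gives ω₀ = 1/√(LC).
Step 2 — ω₀ = 1/√(0.00543·6.47e-08) = 5.335e+04 rad/s.
Step 3 — f₀ = ω₀/(2π) = 8491 Hz.
Step 4 — Series Q: Q = ω₀L/R = 5.335e+04·0.00543/200 = 1.448.
Step 5 — 3dB bandwidth: Δω = ω₀/Q = 3.683e+04 rad/s; BW = Δω/(2π) = 5862 Hz.

(a) f₀ = 8491 Hz  (b) Q = 1.448  (c) BW = 5862 Hz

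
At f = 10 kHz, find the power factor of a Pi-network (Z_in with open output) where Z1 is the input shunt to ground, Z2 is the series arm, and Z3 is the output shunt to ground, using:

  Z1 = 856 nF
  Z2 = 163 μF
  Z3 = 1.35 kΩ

Step 1 — Angular frequency: ω = 2π·f = 2π·1e+04 = 6.283e+04 rad/s.
Step 2 — Component impedances:
  Z1: Z = 1/(jωC) = -j/(ω·C) = 0 - j18.59 Ω
  Z2: Z = 1/(jωC) = -j/(ω·C) = 0 - j0.09764 Ω
  Z3: Z = R = 1350 Ω
Step 3 — With open output, the series arm Z2 and the output shunt Z3 appear in series to ground: Z2 + Z3 = 1350 - j0.09764 Ω.
Step 4 — Parallel with input shunt Z1: Z_in = Z1 || (Z2 + Z3) = 0.256 - j18.59 Ω = 18.59∠-89.2° Ω.
Step 5 — Power factor: PF = cos(φ) = Re(Z)/|Z| = 0.256/18.59 = 0.01377.
Step 6 — Type: Im(Z) = -18.59 ⇒ leading (phase φ = -89.2°).

PF = 0.01377 (leading, φ = -89.2°)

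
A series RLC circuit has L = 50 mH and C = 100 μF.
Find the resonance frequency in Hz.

Step 1 — Resonance condition Im(Z)=0 gives ω₀ = 1/√(LC).
Step 2 — ω₀ = 1/√(0.05·0.0001) = 447.2 rad/s.
Step 3 — f₀ = ω₀/(2π) = 71.18 Hz.

f₀ = 71.18 Hz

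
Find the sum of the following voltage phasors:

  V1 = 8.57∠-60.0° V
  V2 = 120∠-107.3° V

Step 1 — Convert each phasor to rectangular form:
  V1 = 8.57·(cos(-60.0°) + j·sin(-60.0°)) = 4.285 - j7.422 V
  V2 = 120·(cos(-107.3°) + j·sin(-107.3°)) = -35.68 - j114.6 V
Step 2 — Sum components: V_total = -31.4 - j122 V.
Step 3 — Convert to polar: |V_total| = 126 V, ∠V_total = -104.4°.

V_total = 126∠-104.4° V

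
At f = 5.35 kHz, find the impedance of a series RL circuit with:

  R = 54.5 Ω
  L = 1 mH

Step 1 — Angular frequency: ω = 2π·f = 2π·5350 = 3.362e+04 rad/s.
Step 2 — Component impedances:
  R: Z = R = 54.5 Ω
  L: Z = jωL = j·3.362e+04·0.001 = 0 + j33.62 Ω
Step 3 — Series combination: Z_total = R + L = 54.5 + j33.62 Ω = 64.03∠31.7° Ω.

Z = 54.5 + j33.62 Ω = 64.03∠31.7° Ω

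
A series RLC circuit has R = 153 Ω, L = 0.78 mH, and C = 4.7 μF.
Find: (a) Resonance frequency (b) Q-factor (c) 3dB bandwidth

Step 1 — Resonance: ω₀ = 1/√(LC) = 1/√(0.00078·4.7e-06) = 1.652e+04 rad/s.
Step 2 — f₀ = ω₀/(2π) = 2629 Hz.
Step 3 — Series Q: Q = ω₀L/R = 1.652e+04·0.00078/153 = 0.0842.
Step 4 — Bandwidth: Δω = ω₀/Q = 1.962e+05 rad/s; BW = Δω/(2π) = 3.122e+04 Hz.

(a) f₀ = 2629 Hz  (b) Q = 0.0842  (c) BW = 3.122e+04 Hz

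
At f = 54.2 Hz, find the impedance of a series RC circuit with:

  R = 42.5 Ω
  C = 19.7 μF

Step 1 — Angular frequency: ω = 2π·f = 2π·54.2 = 340.5 rad/s.
Step 2 — Component impedances:
  R: Z = R = 42.5 Ω
  C: Z = 1/(jωC) = -j/(ω·C) = 0 - j149.1 Ω
Step 3 — Series combination: Z_total = R + C = 42.5 - j149.1 Ω = 155∠-74.1° Ω.

Z = 42.5 - j149.1 Ω = 155∠-74.1° Ω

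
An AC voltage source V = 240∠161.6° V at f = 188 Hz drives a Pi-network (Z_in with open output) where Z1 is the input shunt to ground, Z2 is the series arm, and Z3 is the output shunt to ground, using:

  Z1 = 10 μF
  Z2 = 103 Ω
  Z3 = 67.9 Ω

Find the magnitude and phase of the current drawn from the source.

Step 1 — Angular frequency: ω = 2π·f = 2π·188 = 1181 rad/s.
Step 2 — Component impedances:
  Z1: Z = 1/(jωC) = -j/(ω·C) = 0 - j84.66 Ω
  Z2: Z = R = 103 Ω
  Z3: Z = R = 67.9 Ω
Step 3 — With open output, the series arm Z2 and the output shunt Z3 appear in series to ground: Z2 + Z3 = 170.9 Ω.
Step 4 — Parallel with input shunt Z1: Z_in = Z1 || (Z2 + Z3) = 33.67 - j67.98 Ω = 75.86∠-63.6° Ω.
Step 5 — Source phasor: V = 240∠161.6° V = -227.7 + j75.76 V.
Step 6 — Ohm's law: I = V / Z_total = (-227.7 + j75.76) / (33.67 - j67.98) = -2.227 - j2.247 A.
Step 7 — Convert to polar: |I| = 3.164 A, ∠I = -134.8°.

I = 3.164∠-134.8° A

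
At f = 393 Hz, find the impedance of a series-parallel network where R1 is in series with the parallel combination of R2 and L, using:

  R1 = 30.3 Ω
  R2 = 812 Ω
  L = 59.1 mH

Step 1 — Angular frequency: ω = 2π·f = 2π·393 = 2469 rad/s.
Step 2 — Component impedances:
  R1: Z = R = 30.3 Ω
  R2: Z = R = 812 Ω
  L: Z = jωL = j·2469·0.0591 = 0 + j145.9 Ω
Step 3 — Parallel branch: R2 || L = 1/(1/R2 + 1/L) = 25.41 + j141.4 Ω.
Step 4 — Series with R1: Z_total = R1 + (R2 || L) = 55.71 + j141.4 Ω = 151.9∠68.5° Ω.

Z = 55.71 + j141.4 Ω = 151.9∠68.5° Ω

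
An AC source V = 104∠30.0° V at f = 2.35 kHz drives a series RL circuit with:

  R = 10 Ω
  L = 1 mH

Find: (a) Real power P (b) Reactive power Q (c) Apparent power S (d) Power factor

Step 1 — Angular frequency: ω = 2π·f = 2π·2350 = 1.477e+04 rad/s.
Step 2 — Component impedances:
  R: Z = R = 10 Ω
  L: Z = jωL = j·1.477e+04·0.001 = 0 + j14.77 Ω
Step 3 — Series combination: Z_total = R + L = 10 + j14.77 Ω = 17.83∠55.9° Ω.
Step 4 — Source phasor: V = 104∠30.0° V = 90.07 + j52 V.
Step 5 — Current: I = V / Z = 5.246 - j2.547 A = 5.832∠-25.9° A.
Step 6 — Complex power: S = V·I* = 340.1 + j502.2 VA.
Step 7 — Real power: P = Re(S) = 340.1 W.
Step 8 — Reactive power: Q = Im(S) = 502.2 VAR.
Step 9 — Apparent power: |S| = 606.5 VA.
Step 10 — Power factor: PF = P/|S| = 0.5608 (lagging).

(a) P = 340.1 W  (b) Q = 502.2 VAR  (c) S = 606.5 VA  (d) PF = 0.5608 (lagging)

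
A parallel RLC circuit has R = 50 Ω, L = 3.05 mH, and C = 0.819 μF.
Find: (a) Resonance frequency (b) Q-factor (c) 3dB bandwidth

Step 1 — Resonance: ω₀ = 1/√(LC) = 1/√(0.00305·8.19e-07) = 2.001e+04 rad/s.
Step 2 — f₀ = ω₀/(2π) = 3184 Hz.
Step 3 — Parallel Q: Q = R/(ω₀L) = 50/(2.001e+04·0.00305) = 0.8193.
Step 4 — Bandwidth: Δω = ω₀/Q = 2.442e+04 rad/s; BW = Δω/(2π) = 3887 Hz.

(a) f₀ = 3184 Hz  (b) Q = 0.8193  (c) BW = 3887 Hz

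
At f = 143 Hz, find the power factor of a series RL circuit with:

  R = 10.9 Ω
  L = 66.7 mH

Step 1 — Angular frequency: ω = 2π·f = 2π·143 = 898.5 rad/s.
Step 2 — Component impedances:
  R: Z = R = 10.9 Ω
  L: Z = jωL = j·898.5·0.0667 = 0 + j59.93 Ω
Step 3 — Series combination: Z_total = R + L = 10.9 + j59.93 Ω = 60.91∠79.7° Ω.
Step 4 — Power factor: PF = cos(φ) = Re(Z)/|Z| = 10.9/60.913 = 0.1789.
Step 5 — Type: Im(Z) = 59.93 ⇒ lagging (phase φ = 79.7°).

PF = 0.1789 (lagging, φ = 79.7°)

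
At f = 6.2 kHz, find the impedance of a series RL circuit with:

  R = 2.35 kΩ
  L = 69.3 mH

Step 1 — Angular frequency: ω = 2π·f = 2π·6200 = 3.896e+04 rad/s.
Step 2 — Component impedances:
  R: Z = R = 2350 Ω
  L: Z = jωL = j·3.896e+04·0.0693 = 0 + j2700 Ω
Step 3 — Series combination: Z_total = R + L = 2350 + j2700 Ω = 3579∠49.0° Ω.

Z = 2350 + j2700 Ω = 3579∠49.0° Ω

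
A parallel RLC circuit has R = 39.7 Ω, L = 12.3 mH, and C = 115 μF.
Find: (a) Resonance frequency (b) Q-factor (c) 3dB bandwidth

Step 1 — Resonance: ω₀ = 1/√(LC) = 1/√(0.0123·0.000115) = 840.8 rad/s.
Step 2 — f₀ = ω₀/(2π) = 133.8 Hz.
Step 3 — Parallel Q: Q = R/(ω₀L) = 39.7/(840.8·0.0123) = 3.839.
Step 4 — Bandwidth: Δω = ω₀/Q = 219 rad/s; BW = Δω/(2π) = 34.86 Hz.

(a) f₀ = 133.8 Hz  (b) Q = 3.839  (c) BW = 34.86 Hz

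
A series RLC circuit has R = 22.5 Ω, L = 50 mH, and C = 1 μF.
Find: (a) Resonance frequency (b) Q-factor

Step 1 — Resonance condition Im(Z)=0 gives ω₀ = 1/√(LC).
Step 2 — ω₀ = 1/√(0.05·1e-06) = 4472 rad/s.
Step 3 — f₀ = ω₀/(2π) = 711.8 Hz.
Step 4 — Series Q: Q = ω₀L/R = 4472·0.05/22.5 = 9.938.

(a) f₀ = 711.8 Hz  (b) Q = 9.938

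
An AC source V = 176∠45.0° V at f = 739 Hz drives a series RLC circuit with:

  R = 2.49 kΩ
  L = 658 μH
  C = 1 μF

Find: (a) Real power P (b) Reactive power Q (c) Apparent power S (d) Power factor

Step 1 — Angular frequency: ω = 2π·f = 2π·739 = 4643 rad/s.
Step 2 — Component impedances:
  R: Z = R = 2490 Ω
  L: Z = jωL = j·4643·0.000658 = 0 + j3.055 Ω
  C: Z = 1/(jωC) = -j/(ω·C) = 0 - j215.4 Ω
Step 3 — Series combination: Z_total = R + L + C = 2490 - j212.3 Ω = 2499∠-4.9° Ω.
Step 4 — Source phasor: V = 176∠45.0° V = 124.5 + j124.5 V.
Step 5 — Current: I = V / Z = 0.04539 + j0.05385 A = 0.07043∠49.9° A.
Step 6 — Complex power: S = V·I* = 12.35 - j1.053 VA.
Step 7 — Real power: P = Re(S) = 12.35 W.
Step 8 — Reactive power: Q = Im(S) = -1.053 VAR.
Step 9 — Apparent power: |S| = 12.4 VA.
Step 10 — Power factor: PF = P/|S| = 0.9964 (leading).

(a) P = 12.35 W  (b) Q = -1.053 VAR  (c) S = 12.4 VA  (d) PF = 0.9964 (leading)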